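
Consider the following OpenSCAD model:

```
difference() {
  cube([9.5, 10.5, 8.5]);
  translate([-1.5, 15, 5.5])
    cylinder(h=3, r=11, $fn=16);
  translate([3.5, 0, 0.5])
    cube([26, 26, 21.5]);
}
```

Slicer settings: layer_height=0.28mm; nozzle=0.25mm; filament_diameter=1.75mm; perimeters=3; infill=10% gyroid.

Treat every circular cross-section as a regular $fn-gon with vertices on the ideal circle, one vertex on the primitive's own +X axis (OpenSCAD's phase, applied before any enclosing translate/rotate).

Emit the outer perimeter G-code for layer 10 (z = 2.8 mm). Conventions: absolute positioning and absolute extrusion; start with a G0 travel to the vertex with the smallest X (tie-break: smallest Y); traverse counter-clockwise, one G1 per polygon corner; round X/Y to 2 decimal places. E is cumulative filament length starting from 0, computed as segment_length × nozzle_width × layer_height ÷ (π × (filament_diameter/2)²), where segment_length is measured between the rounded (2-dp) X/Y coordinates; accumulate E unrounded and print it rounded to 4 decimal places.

At z = 2.8 mm: the cube is present — its section is the full 9.5×10.5 rectangle; the cylinder at (-1.5, 15) is not intersected at this z (z outside [5.5, 8.5]); the 26×26 cube at (3.5, 0) contributes its full rectangle; Taking the first minus the rest: starting from the 9.5×10.5 cube, the 26×26 cube at (3.5, 0) partially overlaps it — only the 63.00 mm² overlap (of its 676.00 mm²) is removed, clipping the outline — 1 connected region. The outline is a single polygon with 4 vertices. Extrusion per mm of travel: 0.25 × 0.28 / (π × 0.875²) = 0.029103. Accumulating E over each segment gives final E = 0.8149.

G0 X0.00 Y0.00 Z2.80
G1 X3.50 Y0.00 E0.1019
G1 X3.50 Y10.50 E0.4074
G1 X0.00 Y10.50 E0.5093
G1 X0.00 Y0.00 E0.8149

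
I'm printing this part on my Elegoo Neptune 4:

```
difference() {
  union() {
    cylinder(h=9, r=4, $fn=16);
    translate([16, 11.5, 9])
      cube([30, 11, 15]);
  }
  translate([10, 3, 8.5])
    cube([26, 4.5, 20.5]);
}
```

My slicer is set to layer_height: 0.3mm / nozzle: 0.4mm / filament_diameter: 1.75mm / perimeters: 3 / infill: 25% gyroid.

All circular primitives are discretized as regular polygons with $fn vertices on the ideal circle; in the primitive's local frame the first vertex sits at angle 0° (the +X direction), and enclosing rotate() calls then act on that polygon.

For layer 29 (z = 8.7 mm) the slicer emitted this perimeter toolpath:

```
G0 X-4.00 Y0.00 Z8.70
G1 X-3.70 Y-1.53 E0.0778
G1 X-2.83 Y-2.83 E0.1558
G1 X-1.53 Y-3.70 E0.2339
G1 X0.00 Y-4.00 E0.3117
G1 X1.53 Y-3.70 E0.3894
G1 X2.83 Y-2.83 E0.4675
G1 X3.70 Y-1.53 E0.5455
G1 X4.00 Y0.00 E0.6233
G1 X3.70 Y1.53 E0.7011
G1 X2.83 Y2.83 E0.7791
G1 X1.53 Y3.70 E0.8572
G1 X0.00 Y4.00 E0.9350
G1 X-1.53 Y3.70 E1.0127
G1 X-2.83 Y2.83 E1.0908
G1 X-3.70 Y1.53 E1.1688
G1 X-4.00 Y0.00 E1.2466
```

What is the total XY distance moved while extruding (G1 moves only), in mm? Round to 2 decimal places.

Sum the Euclidean lengths of each G1 segment: total = 24.99 mm.

24.99 mm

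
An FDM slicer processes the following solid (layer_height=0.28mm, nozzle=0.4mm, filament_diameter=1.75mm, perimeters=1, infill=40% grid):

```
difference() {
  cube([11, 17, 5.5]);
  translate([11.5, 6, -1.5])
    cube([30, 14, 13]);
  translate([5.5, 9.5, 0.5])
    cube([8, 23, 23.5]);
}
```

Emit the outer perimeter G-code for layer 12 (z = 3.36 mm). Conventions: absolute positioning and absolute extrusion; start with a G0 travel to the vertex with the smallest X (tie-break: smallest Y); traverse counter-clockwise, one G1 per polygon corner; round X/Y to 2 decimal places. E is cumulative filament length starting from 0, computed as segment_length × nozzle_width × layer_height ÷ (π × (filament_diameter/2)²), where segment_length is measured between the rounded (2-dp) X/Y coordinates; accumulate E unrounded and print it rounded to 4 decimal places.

At z = 3.36 mm: the 11×17 cube contributes its full rectangle; the cube at (11.5, 6) (footprint 30×14) is included at this height; the 8×23 cube at (5.5, 9.5) contributes its full rectangle; Subtracting the remaining from the first: starting from the 11×17 cube, the 30×14 cube at (11.5, 6) misses the remaining region (no effect); the 8×23 cube at (5.5, 9.5) partially overlaps it — only the 41.25 mm² overlap (of its 184.00 mm²) is removed, clipping the outline — 1 connected region. The outline is a single polygon with 6 vertices. Extrusion per mm of travel: 0.4 × 0.28 / (π × 0.875²) = 0.046564. Accumulating E over each segment gives final E = 2.6076.

G0 X0.00 Y0.00 Z3.36
G1 X11.00 Y0.00 E0.5122
G1 X11.00 Y9.50 E0.9546
G1 X5.50 Y9.50 E1.2107
G1 X5.50 Y17.00 E1.5599
G1 X0.00 Y17.00 E1.8160
G1 X0.00 Y0.00 E2.6076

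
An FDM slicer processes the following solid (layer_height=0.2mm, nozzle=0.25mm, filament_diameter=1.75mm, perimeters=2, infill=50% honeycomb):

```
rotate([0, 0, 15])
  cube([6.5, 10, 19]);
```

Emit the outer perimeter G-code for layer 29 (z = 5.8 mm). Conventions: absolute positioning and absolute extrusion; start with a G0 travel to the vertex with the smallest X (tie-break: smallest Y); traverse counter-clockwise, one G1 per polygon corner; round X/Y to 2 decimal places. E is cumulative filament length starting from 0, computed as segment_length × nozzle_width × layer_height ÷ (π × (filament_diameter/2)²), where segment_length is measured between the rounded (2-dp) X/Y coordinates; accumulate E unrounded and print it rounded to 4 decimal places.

G0 X-2.59 Y9.66 Z5.80
G1 X0.00 Y0.00 E0.2079
G1 X6.28 Y1.68 E0.3430
G1 X3.69 Y11.34 E0.5509
G1 X-2.59 Y9.66 E0.6861

At z = 5.8 mm: the 6.5×10 cube contributes its full rectangle; (rotated 15° about Z; rotation is an isometry so areas/perimeters/island counts are preserved). The outline is a single polygon with 4 vertices. Extrusion per mm of travel: 0.25 × 0.2 / (π × 0.875²) = 0.020788. Accumulating E over each segment gives final E = 0.6861.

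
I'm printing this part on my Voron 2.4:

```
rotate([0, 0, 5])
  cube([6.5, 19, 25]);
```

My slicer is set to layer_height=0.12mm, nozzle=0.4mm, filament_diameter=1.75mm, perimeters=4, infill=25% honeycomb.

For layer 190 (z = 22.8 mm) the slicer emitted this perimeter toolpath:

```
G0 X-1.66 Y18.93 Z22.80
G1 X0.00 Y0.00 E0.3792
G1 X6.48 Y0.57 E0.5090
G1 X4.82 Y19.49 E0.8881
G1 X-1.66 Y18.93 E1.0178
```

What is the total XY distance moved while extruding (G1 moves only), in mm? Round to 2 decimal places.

Sum the Euclidean lengths of each G1 segment: total = 51.00 mm.

51.00 mm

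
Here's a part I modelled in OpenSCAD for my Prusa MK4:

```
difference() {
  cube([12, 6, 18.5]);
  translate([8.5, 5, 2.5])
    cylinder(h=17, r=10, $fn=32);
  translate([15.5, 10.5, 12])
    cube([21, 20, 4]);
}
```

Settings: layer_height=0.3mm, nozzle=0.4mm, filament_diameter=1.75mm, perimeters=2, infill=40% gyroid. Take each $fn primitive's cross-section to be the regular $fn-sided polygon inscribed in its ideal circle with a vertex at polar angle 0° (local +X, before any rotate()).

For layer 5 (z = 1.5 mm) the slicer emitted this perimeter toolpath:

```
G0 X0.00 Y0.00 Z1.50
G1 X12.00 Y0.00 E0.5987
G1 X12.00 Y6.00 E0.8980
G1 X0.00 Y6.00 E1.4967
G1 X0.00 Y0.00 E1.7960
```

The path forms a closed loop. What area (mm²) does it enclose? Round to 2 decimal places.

Apply the shoelace formula to the sequence of (X, Y) vertices; enclosed area = 72.00 mm².

72.00 mm²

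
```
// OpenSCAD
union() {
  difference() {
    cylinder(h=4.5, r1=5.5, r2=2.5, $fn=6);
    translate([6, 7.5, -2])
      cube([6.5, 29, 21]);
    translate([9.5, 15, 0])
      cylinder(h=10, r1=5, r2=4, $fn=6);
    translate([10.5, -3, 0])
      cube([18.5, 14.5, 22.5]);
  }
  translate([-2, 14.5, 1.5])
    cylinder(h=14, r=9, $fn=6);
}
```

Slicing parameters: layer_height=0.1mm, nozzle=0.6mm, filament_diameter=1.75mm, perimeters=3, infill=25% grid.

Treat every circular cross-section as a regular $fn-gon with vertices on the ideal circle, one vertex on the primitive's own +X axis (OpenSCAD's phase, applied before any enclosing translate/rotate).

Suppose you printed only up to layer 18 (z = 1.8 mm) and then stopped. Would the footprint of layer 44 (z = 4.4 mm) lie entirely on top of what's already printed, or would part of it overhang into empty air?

entirely on top

Compare the two slices. At z = 1.8: the cone: at t=0.400 of its height the radius interpolates to r₁+(r₂−r₁)t = 4.300, giving a regular 6-gon of that circumradius (area = (6/2)·4.300²·sin(360°/6) = 48.04 mm²); the cube at (6, 7.5) (footprint 6.5×29) is included at this height (area 188.50 mm²); the cone at (9.5, 15) contributes a regular 6-gon of circumradius 4.820 (interpolated between r1=5 and r2=4 at t=0.180) (area = (6/2)·4.820²·sin(360°/6) = 60.36 mm²); the 18.5×14.5 cube at (10.5, -3) contributes its full rectangle (area 268.25 mm²); Subtracting the remaining from the first: starting from the cone (48.04 mm²), the 6.5×29 cube at (6, 7.5) misses the remaining region (no effect); the cone at (9.5, 15) misses the remaining region (no effect); the 18.5×14.5 cube at (10.5, -3) misses the remaining region (no effect) — area = 48.04 mm²; the r=9 cylinder at (-2, 14.5) gives a regular 6-gon of circumradius 9 (constant along its height) (area = (6/2)·9.000²·sin(360°/6) = 210.44 mm²); Combining (union): the 2 present regions are separate (no shared area or edge), so areas and boundary lengths simply add and each stays a separate island — area = 258.48 mm². At z = 4.4: the cone: at t=0.978 of its height the radius interpolates to r₁+(r₂−r₁)t = 2.567, giving a regular 6-gon of that circumradius (area = (6/2)·2.567²·sin(360°/6) = 17.12 mm²); the cube at (6, 7.5) (footprint 6.5×29) is included at this height (area 188.50 mm²); the cone at (9.5, 15): at t=0.440 of its height the radius interpolates to r₁+(r₂−r₁)t = 4.560, giving a regular 6-gon of that circumradius (area = (6/2)·4.560²·sin(360°/6) = 54.02 mm²); the cube at (10.5, -3) is present — its section is the full 18.5×14.5 rectangle (area 268.25 mm²); Taking the first minus the rest: starting from the cone (17.12 mm²), the 6.5×29 cube at (6, 7.5) misses the remaining region (no effect); the cone at (9.5, 15) misses the remaining region (no effect); the 18.5×14.5 cube at (10.5, -3) misses the remaining region (no effect) — area = 17.12 mm²; the r=9 cylinder at (-2, 14.5) contributes a regular 6-gon of circumradius 9 (area = (6/2)·9.000²·sin(360°/6) = 210.44 mm²); Merging all regions: the 2 present regions are separate (no shared area or edge), so areas and boundary lengths simply add and each stays a separate island — area = 227.56 mm². Checking containment: the cross-section at z = 4.4 is a subset of the cross-section at z = 1.8.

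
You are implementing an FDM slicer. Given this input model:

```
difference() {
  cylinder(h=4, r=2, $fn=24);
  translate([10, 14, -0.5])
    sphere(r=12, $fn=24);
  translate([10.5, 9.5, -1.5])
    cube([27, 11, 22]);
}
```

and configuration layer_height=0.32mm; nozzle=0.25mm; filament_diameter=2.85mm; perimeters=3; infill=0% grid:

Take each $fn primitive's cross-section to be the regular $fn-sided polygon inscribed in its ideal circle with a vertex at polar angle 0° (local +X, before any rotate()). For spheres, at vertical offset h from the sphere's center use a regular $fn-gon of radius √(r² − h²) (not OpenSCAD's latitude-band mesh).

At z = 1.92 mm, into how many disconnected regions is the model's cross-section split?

1

At z = 1.92 mm: the r=2 cylinder contributes a regular 24-gon of circumradius 2; the sphere at (10, 14): section is a regular 24-gon, circumradius = √(r²−h²) = √(12²−2.42²) = 11.753; the 27×11 cube at (10.5, 9.5) contributes its full rectangle; Subtracting the remaining from the first: starting from the r=2 cylinder, the r=12 sphere at (10, 14) misses the remaining region (no effect); the 27×11 cube at (10.5, 9.5) misses the remaining region (no effect) — 1 connected region. The result has 1 disconnected region.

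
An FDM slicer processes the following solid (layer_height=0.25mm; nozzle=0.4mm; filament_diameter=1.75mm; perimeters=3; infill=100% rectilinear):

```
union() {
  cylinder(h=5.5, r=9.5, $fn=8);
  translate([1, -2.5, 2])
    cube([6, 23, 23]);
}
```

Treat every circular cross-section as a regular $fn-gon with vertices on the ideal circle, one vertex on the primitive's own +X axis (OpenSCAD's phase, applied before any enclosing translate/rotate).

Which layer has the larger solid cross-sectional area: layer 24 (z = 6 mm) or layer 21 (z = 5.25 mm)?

layer 21 (z = 5.25 mm)

Layer 24 (z = 6): the cylinder is absent (z outside [0, 5.5]); the 6×23 cube at (1, -2.5) contributes its full rectangle (area 138.00 mm²); Taking the union: only the 6×23 cube at (1, -2.5) is present, so the union is just that shape — area = 138.00 mm². So its area = 138.00 mm². Layer 21 (z = 5.25): the cylinder: section is a regular 8-gon, circumradius r=9.5 (area = (8/2)·9.500²·sin(360°/8) = 255.27 mm²); the cube at (1, -2.5) (footprint 6×23) is included at this height (area 138.00 mm²); Combining (union): the regions partially overlap — summed areas 393.27 mm² minus the doubly-counted overlap 61.98 mm² gives 331.29 mm² — area = 331.29 mm². So its area = 331.29 mm². Layer 21 is larger (331.29 vs 138.00 mm²).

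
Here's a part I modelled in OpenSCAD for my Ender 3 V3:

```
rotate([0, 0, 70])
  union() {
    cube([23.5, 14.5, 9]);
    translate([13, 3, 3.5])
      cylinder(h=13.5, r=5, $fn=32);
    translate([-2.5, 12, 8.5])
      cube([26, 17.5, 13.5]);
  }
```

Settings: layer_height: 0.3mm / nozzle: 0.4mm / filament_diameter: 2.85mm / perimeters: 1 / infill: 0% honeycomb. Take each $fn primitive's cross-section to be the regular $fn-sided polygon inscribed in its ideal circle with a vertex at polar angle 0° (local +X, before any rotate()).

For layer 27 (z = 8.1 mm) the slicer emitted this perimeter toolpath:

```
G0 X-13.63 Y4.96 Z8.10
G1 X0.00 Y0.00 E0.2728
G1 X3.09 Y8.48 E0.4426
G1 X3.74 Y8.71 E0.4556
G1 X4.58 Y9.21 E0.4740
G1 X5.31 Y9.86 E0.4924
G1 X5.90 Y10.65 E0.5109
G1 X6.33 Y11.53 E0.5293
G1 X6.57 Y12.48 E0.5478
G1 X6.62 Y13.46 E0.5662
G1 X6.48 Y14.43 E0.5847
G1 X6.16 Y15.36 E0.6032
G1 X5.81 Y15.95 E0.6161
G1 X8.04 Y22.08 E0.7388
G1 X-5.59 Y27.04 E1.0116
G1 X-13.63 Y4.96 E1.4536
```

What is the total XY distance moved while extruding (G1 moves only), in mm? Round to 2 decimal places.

77.28 mm

Sum the Euclidean lengths of each G1 segment: total = 77.28 mm.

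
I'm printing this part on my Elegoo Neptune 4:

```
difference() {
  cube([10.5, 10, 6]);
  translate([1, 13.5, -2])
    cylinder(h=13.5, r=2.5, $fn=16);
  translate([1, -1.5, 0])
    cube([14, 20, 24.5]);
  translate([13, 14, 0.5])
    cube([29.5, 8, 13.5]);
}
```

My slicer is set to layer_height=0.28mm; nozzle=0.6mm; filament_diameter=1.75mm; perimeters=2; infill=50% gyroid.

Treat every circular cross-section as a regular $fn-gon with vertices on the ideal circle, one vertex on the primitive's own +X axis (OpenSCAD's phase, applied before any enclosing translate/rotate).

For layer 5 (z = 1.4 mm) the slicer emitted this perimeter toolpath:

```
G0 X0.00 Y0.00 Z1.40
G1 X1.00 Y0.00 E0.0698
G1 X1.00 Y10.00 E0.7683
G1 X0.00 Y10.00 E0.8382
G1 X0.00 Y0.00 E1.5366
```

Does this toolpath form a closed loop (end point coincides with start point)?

Start point (G0): (0.00, 0.00). End point (last G1): the path returns to the start — closed.

yes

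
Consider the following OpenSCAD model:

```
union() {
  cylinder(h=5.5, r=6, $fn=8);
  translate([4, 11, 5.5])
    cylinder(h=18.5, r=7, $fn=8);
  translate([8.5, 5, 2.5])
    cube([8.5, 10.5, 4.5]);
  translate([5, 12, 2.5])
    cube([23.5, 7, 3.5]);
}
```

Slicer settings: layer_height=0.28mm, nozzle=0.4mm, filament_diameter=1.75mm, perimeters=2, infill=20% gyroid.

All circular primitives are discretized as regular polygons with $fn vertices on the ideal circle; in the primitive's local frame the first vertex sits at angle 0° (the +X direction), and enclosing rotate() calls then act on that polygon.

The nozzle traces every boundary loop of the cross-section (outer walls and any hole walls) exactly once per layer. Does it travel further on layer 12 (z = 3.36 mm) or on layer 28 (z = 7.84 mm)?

Layer 12 (z = 3.36): the cylinder: section is a regular 8-gon, circumradius r=6 (perimeter = 2·8·6.000·sin(180°/8) = 36.74 mm); the cylinder at (4, 11) does not reach this height (z outside [5.5, 24]); the cube at (8.5, 5) (footprint 8.5×10.5) is included at this height (perimeter 38.00 mm); the 23.5×7 cube at (5, 12) contributes its full rectangle (perimeter 61.00 mm); Merging all regions: the regions partially overlap (shared area 29.75 mm²), so the edge portions inside another operand are dropped and the merged outline is re-measured after clipping — boundary = 111.74 mm. So its perimeter = 111.74 mm. Layer 28 (z = 7.84): the cylinder does not reach this height (z outside [0, 5.5]); the r=7 cylinder at (4, 11) gives a regular 8-gon of circumradius 7 (constant along its height) (perimeter = 2·8·7.000·sin(180°/8) = 42.86 mm); the cube at (8.5, 5) is not intersected at this z (z outside [2.5, 7]); the cube at (5, 12) is absent (z outside [2.5, 6]); Combining (union): only the r=7 cylinder at (4, 11) is present, so the union is just that shape — boundary = 42.86 mm. So its perimeter = 42.86 mm. Layer 12 is larger (111.74 vs 42.86 mm).

layer 12 (z = 3.36 mm)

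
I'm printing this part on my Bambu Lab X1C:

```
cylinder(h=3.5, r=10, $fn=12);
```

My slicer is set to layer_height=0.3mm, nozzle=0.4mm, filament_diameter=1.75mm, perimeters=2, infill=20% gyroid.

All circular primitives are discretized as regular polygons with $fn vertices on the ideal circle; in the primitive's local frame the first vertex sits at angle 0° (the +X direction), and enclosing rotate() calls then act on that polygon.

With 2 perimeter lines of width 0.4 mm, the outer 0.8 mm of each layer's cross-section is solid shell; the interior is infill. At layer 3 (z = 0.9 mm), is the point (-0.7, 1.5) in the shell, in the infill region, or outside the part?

infill

At z = 0.9 mm: the r=10 cylinder contributes a regular 12-gon of circumradius 10. Overall, the cross-section is a single solid region. The nearest boundary edge runs (0.00, 10.00)→(-5.00, 8.66); distance from the point to it = 8.03 mm. The point is inside the cross-section and 8.03 mm from the nearest boundary — more than the 0.8 mm shell width (2 × 0.4), so it's in the infill interior.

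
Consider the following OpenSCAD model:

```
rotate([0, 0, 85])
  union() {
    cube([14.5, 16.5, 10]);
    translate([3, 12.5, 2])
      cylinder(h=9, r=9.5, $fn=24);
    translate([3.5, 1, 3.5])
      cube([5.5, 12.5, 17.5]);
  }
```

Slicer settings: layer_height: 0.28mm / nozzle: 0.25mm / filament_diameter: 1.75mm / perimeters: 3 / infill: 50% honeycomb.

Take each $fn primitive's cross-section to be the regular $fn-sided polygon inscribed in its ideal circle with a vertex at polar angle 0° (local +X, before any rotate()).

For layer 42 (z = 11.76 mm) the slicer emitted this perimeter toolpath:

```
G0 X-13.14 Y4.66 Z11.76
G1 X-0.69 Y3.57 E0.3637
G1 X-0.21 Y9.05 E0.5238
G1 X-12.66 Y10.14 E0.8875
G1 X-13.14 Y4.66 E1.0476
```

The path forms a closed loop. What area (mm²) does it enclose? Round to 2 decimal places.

Apply the shoelace formula to the sequence of (X, Y) vertices; enclosed area = 68.75 mm².

68.75 mm²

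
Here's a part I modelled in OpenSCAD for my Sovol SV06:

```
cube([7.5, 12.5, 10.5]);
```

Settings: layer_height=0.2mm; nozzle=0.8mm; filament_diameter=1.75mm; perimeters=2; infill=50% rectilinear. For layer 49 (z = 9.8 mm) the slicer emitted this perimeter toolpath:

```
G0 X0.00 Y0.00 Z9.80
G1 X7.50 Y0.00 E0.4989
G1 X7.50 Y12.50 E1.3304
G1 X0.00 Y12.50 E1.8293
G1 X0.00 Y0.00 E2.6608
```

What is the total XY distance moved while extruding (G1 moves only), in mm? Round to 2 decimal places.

Sum the Euclidean lengths of each G1 segment: total = 40.00 mm.

40.00 mm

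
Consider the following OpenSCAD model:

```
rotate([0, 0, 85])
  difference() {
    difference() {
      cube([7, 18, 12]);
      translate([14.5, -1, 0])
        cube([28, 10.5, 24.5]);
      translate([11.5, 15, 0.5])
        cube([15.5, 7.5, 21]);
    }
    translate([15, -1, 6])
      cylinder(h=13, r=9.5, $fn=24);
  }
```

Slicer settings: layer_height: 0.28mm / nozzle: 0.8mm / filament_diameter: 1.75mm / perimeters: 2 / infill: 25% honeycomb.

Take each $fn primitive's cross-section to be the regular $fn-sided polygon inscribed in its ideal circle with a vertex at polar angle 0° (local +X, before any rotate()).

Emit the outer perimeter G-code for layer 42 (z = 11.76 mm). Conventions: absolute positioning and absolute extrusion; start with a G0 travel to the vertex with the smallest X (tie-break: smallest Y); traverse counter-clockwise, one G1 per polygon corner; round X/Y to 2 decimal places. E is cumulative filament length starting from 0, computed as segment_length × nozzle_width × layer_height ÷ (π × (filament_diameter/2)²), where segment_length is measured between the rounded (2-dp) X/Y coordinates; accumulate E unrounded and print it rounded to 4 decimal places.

G0 X-17.93 Y1.57 Z11.76
G1 X0.00 Y0.00 E1.6762
G1 X0.49 Y5.61 E2.2006
G1 X-0.95 Y5.93 E2.3380
G1 X-3.15 Y7.07 E2.5688
G1 X-3.42 Y7.33 E2.6037
G1 X-17.32 Y8.54 E3.9030
G1 X-17.93 Y1.57 E4.5546

At z = 11.76 mm: the 7×18 cube contributes its full rectangle; the 28×10.5 cube at (14.5, -1) contributes its full rectangle; the cube at (11.5, 15) is present — its section is the full 15.5×7.5 rectangle; Taking the first minus the rest: starting from the 7×18 cube, the 28×10.5 cube at (14.5, -1) misses the remaining region (no effect); the 15.5×7.5 cube at (11.5, 15) misses the remaining region (no effect) — 1 connected region; the r=9.5 cylinder at (15, -1) gives a regular 24-gon of circumradius 9.5 (constant along its height); Subtracting the remaining from the first: starting from that combined region, the r=9.5 cylinder at (15, -1) partially overlaps it — only the 3.50 mm² overlap (of its 280.30 mm²) is removed, clipping the outline — 1 connected region; (whole slice rotated 85° about Z — lengths, areas and connectivity unchanged). The outline is a single polygon with 7 vertices. Extrusion per mm of travel: 0.8 × 0.28 / (π × 0.875²) = 0.093128. Accumulating E over each segment gives final E = 4.5546.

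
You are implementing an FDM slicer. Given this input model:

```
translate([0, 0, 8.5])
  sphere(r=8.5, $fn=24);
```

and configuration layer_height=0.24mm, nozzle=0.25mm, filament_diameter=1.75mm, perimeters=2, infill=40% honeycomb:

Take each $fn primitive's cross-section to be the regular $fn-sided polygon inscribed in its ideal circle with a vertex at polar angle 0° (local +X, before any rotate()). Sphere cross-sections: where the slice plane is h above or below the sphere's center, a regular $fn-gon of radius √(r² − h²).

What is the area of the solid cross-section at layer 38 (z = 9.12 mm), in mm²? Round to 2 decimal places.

223.20 mm²

At z = 9.12 mm: the r=8.5 sphere slices to a regular 24-gon of circumradius 8.477 (√(r²−h²) with h=0.62 from center) (area = (24/2)·8.477²·sin(360°/24) = 223.20 mm²). Overall, the cross-section is a single solid region. Net area = 223.20 mm².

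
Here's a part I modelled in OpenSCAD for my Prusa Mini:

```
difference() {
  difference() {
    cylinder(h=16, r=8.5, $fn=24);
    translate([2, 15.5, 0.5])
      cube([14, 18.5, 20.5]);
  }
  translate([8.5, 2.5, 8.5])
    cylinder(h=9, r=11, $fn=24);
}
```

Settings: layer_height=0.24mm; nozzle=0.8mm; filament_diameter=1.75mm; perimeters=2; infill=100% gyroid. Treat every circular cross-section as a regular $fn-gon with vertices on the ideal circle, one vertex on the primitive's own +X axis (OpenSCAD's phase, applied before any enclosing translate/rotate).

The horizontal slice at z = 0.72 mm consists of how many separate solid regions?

1

At z = 0.72 mm: the cylinder: section is a regular 24-gon, circumradius r=8.5; the cube at (2, 15.5) (footprint 14×18.5) is included at this height; After the difference (first − rest): starting from the r=8.5 cylinder, the 14×18.5 cube at (2, 15.5) misses the remaining region (no effect) — 1 connected region; the cylinder at (8.5, 2.5) is absent (z outside [8.5, 17.5]); Taking the first minus the rest: none of the subtracted shapes is present at this height, so that combined region is unchanged — 1 connected region. The result has 1 disconnected region.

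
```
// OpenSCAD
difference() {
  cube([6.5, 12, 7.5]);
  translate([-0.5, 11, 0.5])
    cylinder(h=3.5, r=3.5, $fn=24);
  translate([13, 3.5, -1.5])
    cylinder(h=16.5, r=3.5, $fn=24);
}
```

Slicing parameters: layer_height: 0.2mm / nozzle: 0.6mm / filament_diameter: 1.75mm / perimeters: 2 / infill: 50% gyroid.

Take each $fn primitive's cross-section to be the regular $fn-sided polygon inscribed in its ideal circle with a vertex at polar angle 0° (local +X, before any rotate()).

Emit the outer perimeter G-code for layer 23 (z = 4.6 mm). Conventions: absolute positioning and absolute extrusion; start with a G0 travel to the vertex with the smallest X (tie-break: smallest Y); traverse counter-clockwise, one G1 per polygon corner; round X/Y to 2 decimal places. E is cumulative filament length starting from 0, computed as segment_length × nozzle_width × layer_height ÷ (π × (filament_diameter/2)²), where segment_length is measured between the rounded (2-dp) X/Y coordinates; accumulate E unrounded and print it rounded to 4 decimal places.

At z = 4.6 mm: the 6.5×12 cube contributes its full rectangle; the cylinder at (-0.5, 11) is not intersected at this z (z outside [0.5, 4]); the r=3.5 cylinder at (13, 3.5) gives a regular 24-gon of circumradius 3.5 (constant along its height); Taking the first minus the rest: starting from the 6.5×12 cube, the r=3.5 cylinder at (13, 3.5) misses the remaining region (no effect) — 1 connected region. The outline is a single polygon with 4 vertices. Extrusion per mm of travel: 0.6 × 0.2 / (π × 0.875²) = 0.049890. Accumulating E over each segment gives final E = 1.8459.

G0 X0.00 Y0.00 Z4.60
G1 X6.50 Y0.00 E0.3243
G1 X6.50 Y12.00 E0.9230
G1 X0.00 Y12.00 E1.2473
G1 X0.00 Y0.00 E1.8459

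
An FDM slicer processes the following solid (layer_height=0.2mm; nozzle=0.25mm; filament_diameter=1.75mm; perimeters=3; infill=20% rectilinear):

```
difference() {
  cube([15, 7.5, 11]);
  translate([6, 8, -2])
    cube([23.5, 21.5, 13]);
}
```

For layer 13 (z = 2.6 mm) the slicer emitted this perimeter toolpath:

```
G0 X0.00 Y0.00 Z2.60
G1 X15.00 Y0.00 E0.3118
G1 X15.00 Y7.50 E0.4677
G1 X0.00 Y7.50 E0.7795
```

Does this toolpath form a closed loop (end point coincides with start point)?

no

Start point (G0): (0.00, 0.00). End point (last G1): the path does not return to the start — open.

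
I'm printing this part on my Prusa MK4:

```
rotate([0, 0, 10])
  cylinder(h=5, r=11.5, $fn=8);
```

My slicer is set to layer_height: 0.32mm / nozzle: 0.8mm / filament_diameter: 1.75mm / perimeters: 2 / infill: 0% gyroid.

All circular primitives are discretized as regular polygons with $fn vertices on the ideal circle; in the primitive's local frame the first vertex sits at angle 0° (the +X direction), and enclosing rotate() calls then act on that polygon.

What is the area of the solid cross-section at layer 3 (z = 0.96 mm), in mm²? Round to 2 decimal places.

At z = 0.96 mm: the r=11.5 cylinder contributes a regular 8-gon of circumradius 11.5 (area = (8/2)·11.500²·sin(360°/8) = 374.06 mm²); (whole slice rotated 10° about Z — lengths, areas and connectivity unchanged). Overall, the cross-section is a single solid region. Net area = 374.06 mm².

374.06 mm²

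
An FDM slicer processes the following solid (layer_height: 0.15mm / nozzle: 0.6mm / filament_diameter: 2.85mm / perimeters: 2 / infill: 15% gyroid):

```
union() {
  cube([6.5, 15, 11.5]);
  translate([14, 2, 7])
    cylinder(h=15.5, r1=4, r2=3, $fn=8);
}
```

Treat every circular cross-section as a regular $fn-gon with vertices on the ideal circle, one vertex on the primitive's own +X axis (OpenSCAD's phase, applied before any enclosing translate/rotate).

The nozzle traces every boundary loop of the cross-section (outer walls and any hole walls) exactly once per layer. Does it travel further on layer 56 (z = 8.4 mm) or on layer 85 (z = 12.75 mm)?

layer 56 (z = 8.4 mm)

Layer 56 (z = 8.4): the 6.5×15 cube contributes its full rectangle (perimeter 43.00 mm); the cone at (14, 2): at t=0.090 of its height the radius interpolates to r₁+(r₂−r₁)t = 3.910, giving a regular 8-gon of that circumradius (perimeter = 2·8·3.910·sin(180°/8) = 23.94 mm); Taking the union: the 2 present regions are separate (no shared area or edge), so areas and boundary lengths simply add and each stays a separate island — boundary = 66.94 mm. So its perimeter = 66.94 mm. Layer 85 (z = 12.75): the cube is not intersected at this z (z outside [0, 11.5]); the cone at (14, 2) (r1=4→r2=3) has section circumradius 3.629 here — a regular 8-gon (perimeter = 2·8·3.629·sin(180°/8) = 22.22 mm); Taking the union: only the cone at (14, 2) is present, so the union is just that shape — boundary = 22.22 mm. So its perimeter = 22.22 mm. Layer 56 is larger (66.94 vs 22.22 mm).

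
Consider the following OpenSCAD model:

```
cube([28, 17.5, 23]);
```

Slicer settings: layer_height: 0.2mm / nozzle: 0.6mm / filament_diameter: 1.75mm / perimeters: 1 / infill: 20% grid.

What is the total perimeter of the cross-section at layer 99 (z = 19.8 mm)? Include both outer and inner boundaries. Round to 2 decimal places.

At z = 19.8 mm: the 28×17.5 cube contributes its full rectangle (perimeter 91.00 mm). Overall, the cross-section is a single solid region. Total boundary length (outer) = 91.00 mm.

91.00 mm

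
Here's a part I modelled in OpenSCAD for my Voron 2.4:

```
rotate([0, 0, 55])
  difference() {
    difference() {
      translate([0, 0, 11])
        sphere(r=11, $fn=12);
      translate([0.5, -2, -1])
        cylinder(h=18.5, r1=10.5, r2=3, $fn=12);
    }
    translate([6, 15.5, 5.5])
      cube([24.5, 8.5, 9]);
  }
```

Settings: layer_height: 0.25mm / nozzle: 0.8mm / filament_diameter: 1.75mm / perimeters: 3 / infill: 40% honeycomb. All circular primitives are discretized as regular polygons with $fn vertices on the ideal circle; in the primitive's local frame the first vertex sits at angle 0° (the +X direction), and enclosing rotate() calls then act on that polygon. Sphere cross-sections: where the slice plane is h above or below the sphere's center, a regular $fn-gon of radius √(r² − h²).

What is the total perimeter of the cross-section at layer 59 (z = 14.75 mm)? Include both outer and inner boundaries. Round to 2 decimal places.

At z = 14.75 mm: the r=11 sphere slices to a regular 12-gon of circumradius 10.341 (√(r²−h²) with h=3.75 from center) (perimeter = 2·12·10.341·sin(180°/12) = 64.24 mm); the cone at (0.5, -2) contributes a regular 12-gon of circumradius 4.115 (interpolated between r1=10.5 and r2=3 at t=0.851) (perimeter = 2·12·4.115·sin(180°/12) = 25.56 mm); After the difference (first − rest): starting from the r=11 sphere, the cone at (0.5, -2) lies wholly inside it (removes its full 50.80 mm² and its 25.56 mm outline becomes a hole wall) — boundary (outer + 1 inner loop) = 89.80 mm; the cube at (6, 15.5) is not intersected at this z (z outside [5.5, 14.5]); Taking the first minus the rest: none of the subtracted shapes is present at this height, so that combined region is unchanged — boundary (outer + 1 inner loop) = 89.80 mm; (whole slice rotated 55° about Z — lengths, areas and connectivity unchanged). Overall, the cross-section is one region with 1 hole. Total boundary length (outer + inner) = 89.80 mm.

89.80 mm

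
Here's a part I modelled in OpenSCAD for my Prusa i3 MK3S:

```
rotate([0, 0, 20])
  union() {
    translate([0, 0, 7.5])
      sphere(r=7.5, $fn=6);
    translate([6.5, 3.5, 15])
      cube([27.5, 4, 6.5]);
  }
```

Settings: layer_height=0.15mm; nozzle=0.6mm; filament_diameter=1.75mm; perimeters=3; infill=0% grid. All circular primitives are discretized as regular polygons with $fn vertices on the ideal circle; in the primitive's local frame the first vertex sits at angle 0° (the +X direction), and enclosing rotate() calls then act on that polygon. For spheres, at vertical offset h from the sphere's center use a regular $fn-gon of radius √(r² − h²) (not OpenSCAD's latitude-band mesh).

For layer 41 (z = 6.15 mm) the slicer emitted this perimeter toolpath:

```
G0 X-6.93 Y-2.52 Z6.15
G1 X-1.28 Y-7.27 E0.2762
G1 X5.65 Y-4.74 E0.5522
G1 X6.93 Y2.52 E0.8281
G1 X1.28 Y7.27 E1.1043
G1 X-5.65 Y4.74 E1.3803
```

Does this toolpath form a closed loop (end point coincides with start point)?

Start point (G0): (-6.93, -2.52). End point (last G1): the path does not return to the start — open.

no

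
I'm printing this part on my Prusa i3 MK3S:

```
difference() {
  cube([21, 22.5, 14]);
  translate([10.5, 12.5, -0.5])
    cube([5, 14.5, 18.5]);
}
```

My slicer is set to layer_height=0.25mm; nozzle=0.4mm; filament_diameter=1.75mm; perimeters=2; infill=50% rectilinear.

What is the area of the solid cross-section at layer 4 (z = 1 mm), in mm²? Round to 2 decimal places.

At z = 1 mm: the 21×22.5 cube contributes its full rectangle (area 472.50 mm²); the cube at (10.5, 12.5) is present — its section is the full 5×14.5 rectangle (area 72.50 mm²); Subtracting the remaining from the first: starting from the 21×22.5 cube (472.50 mm²), the 5×14.5 cube at (10.5, 12.5) partially overlaps it — only the 50.00 mm² overlap (of its 72.50 mm²) is removed, clipping the outline — area = 422.50 mm². Overall, the cross-section is a single solid region. Net area = 422.50 mm².

422.50 mm²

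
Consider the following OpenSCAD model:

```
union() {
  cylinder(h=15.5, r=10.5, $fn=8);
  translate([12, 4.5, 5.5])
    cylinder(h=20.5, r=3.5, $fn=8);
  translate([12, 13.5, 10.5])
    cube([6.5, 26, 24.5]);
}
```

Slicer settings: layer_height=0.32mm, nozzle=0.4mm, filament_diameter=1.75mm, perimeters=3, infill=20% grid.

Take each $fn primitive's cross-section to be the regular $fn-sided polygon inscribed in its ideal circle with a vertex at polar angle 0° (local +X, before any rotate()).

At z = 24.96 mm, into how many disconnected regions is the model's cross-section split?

At z = 24.96 mm: the cylinder is absent (z outside [0, 15.5]); the cylinder at (12, 4.5): section is a regular 8-gon, circumradius r=3.5; the cube at (12, 13.5) (footprint 6.5×26) is included at this height; Taking the union: the 2 present regions are separate (no shared area or edge), so areas and boundary lengths simply add and each stays a separate island — 2 connected regions. The result has 2 disconnected regions.

2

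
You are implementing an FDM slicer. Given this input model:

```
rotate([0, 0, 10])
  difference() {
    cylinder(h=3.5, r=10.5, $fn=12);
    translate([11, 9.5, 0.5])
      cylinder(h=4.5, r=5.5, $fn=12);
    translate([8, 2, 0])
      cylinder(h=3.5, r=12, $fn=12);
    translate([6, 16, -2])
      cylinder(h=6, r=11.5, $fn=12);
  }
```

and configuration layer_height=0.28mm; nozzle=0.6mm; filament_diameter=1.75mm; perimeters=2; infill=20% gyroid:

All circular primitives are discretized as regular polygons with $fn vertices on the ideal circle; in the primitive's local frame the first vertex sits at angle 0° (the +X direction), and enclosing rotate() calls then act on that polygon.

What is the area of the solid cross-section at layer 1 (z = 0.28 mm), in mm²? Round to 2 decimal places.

126.50 mm²

At z = 0.28 mm: the cylinder: section is a regular 12-gon, circumradius r=10.5 (area = (12/2)·10.500²·sin(360°/12) = 330.75 mm²); the cylinder at (11, 9.5) is not intersected at this z (z outside [0.5, 5]); the r=12 cylinder at (8, 2) gives a regular 12-gon of circumradius 12 (constant along its height) (area = (12/2)·12.000²·sin(360°/12) = 432.00 mm²); the cylinder at (6, 16): section is a regular 12-gon, circumradius r=11.5 (area = (12/2)·11.500²·sin(360°/12) = 396.75 mm²); After the difference (first − rest): starting from the r=10.5 cylinder (330.75 mm²), the r=12 cylinder at (8, 2) partially overlaps it — only the 201.46 mm² overlap (of its 432.00 mm²) is removed, clipping the outline; the r=11.5 cylinder at (6, 16) partially overlaps it — only the 2.79 mm² overlap (of its 396.75 mm²) is removed, clipping the outline — area = 126.50 mm²; (rotated 10° about Z; rotation is an isometry so areas/perimeters/island counts are preserved). Overall, the cross-section is a single solid region. Net area = 126.50 mm².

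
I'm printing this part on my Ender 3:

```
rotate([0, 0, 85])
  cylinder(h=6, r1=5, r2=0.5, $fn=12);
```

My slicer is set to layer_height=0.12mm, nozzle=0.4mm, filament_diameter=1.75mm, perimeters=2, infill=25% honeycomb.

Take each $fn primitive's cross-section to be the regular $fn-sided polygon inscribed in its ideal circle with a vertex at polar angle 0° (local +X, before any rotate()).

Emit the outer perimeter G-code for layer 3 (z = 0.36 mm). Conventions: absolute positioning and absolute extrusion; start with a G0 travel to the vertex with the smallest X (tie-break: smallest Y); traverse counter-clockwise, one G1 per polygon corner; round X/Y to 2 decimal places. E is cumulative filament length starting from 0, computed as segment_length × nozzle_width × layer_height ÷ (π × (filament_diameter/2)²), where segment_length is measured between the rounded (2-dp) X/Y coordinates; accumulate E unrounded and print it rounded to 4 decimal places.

G0 X-4.71 Y0.41 Z0.36
G1 X-4.29 Y-2.00 E0.0488
G1 X-2.71 Y-3.87 E0.0977
G1 X-0.41 Y-4.71 E0.1465
G1 X2.00 Y-4.29 E0.1954
G1 X3.87 Y-2.71 E0.2442
G1 X4.71 Y-0.41 E0.2931
G1 X4.29 Y2.00 E0.3419
G1 X2.71 Y3.87 E0.3908
G1 X0.41 Y4.71 E0.4396
G1 X-2.00 Y4.29 E0.4884
G1 X-3.87 Y2.71 E0.5373
G1 X-4.71 Y0.41 E0.5862

At z = 0.36 mm: the cone (r1=5→r2=0.5) has section circumradius 4.730 here — a regular 12-gon; (whole slice rotated 85° about Z — lengths, areas and connectivity unchanged). The outline is a single polygon with 12 vertices. Extrusion per mm of travel: 0.4 × 0.12 / (π × 0.875²) = 0.019956. Accumulating E over each segment gives final E = 0.5862.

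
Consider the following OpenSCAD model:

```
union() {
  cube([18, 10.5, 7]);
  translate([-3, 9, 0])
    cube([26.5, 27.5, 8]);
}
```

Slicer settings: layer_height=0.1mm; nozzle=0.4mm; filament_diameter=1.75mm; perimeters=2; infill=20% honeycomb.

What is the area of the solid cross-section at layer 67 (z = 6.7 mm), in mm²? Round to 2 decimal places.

At z = 6.7 mm: the 18×10.5 cube contributes its full rectangle (area 189.00 mm²); the 26.5×27.5 cube at (-3, 9) contributes its full rectangle (area 728.75 mm²); Combining (union): the regions partially overlap — summed areas 917.75 mm² minus the doubly-counted overlap 27.00 mm² gives 890.75 mm² — area = 890.75 mm². Overall, the cross-section is a single solid region. Net area = 890.75 mm².

890.75 mm²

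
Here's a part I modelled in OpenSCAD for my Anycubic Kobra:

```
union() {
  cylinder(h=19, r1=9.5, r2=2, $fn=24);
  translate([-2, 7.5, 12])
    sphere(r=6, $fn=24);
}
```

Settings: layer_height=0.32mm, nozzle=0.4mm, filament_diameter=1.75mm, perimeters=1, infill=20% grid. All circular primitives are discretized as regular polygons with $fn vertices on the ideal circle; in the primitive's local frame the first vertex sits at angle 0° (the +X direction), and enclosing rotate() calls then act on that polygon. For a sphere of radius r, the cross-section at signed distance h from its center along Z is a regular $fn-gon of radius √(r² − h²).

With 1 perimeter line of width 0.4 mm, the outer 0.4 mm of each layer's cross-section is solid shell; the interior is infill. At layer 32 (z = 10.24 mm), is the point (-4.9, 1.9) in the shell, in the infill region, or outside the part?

shell

At z = 10.24 mm: the cone contributes a regular 24-gon of circumradius 5.458 (interpolated between r1=9.5 and r2=2 at t=0.539); the sphere at (-2, 7.5): section is a regular 24-gon, circumradius = √(r²−h²) = √(6²−1.76²) = 5.736; Taking the union: the regions partially overlap (shared area 18.53 mm²), so overlapping operands fuse into one piece — 1 connected region. Overall, the cross-section is a single solid region. The nearest boundary edge runs (-5.27, 1.41)→(-4.82, 2.51); distance from the point to it = 0.16 mm. The point is inside the cross-section, 0.16 mm from the nearest boundary — within the 0.4 mm shell band (1 × 0.4).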